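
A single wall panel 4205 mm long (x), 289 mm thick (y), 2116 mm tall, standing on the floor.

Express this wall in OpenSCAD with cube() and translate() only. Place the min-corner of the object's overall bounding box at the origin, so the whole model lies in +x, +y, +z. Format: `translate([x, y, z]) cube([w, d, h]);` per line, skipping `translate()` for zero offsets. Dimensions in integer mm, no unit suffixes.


cube([4205, 289, 2116]);


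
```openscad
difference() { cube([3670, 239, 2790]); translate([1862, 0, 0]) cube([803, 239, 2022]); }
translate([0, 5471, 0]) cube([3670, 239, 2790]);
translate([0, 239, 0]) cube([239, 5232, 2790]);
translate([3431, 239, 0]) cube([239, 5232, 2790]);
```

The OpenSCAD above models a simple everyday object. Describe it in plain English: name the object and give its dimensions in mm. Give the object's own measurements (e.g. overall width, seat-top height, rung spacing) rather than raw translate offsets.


A single room: four walls, each 2790 mm tall and 239 mm thick, enclosing an outside footprint 3670×5710 mm (x × y), no floor or roof. The front and back walls (−y and +y sides) run the full x-width; the side walls fit between their inner faces. A door opening 803 mm wide and 2022 mm tall is cut through the front wall from the floor up, its −x edge 1862 mm from the wall's −x end.


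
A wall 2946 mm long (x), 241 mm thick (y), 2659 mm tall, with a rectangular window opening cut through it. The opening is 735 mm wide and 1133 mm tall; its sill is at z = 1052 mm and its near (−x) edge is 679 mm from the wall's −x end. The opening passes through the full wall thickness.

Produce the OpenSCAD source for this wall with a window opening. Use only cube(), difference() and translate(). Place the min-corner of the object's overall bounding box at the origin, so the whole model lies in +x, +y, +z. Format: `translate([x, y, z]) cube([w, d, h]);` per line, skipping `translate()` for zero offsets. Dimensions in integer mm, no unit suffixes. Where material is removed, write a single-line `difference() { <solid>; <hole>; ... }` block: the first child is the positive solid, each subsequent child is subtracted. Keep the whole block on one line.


difference() { cube([2946, 241, 2659]); translate([679, 0, 1052]) cube([735, 241, 1133]); }


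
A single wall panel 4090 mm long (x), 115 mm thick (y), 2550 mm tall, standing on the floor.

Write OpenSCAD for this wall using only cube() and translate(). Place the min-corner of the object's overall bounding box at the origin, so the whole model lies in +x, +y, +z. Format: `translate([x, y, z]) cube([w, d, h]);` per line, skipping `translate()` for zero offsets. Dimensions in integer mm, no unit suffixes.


cube([4090, 115, 2550]);


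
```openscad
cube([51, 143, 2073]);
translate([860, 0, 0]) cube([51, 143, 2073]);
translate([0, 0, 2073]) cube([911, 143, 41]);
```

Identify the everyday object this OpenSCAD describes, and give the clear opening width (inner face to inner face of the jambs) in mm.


A door frame. The clear opening width is 809 mm.

Two 2073 mm tall posts with a header on top — a door frame. The left jamb is 51 mm wide at x = 0; the right jamb starts at x = 860. The clear opening is 860 − 51 = 809 mm.


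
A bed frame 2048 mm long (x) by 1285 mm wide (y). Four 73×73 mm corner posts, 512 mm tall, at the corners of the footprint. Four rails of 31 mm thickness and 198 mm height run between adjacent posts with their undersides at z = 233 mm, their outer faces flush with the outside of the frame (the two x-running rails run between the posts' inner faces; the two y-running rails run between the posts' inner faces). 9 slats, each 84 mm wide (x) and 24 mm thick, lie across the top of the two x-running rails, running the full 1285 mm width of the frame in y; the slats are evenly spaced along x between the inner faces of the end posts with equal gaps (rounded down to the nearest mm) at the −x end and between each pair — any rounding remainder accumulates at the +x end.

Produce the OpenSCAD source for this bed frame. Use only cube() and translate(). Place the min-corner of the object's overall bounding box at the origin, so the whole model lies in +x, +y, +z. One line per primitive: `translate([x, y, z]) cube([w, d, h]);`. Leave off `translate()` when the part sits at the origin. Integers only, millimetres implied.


cube([73, 73, 512]);
translate([0, 1212, 0]) cube([73, 73, 512]);
translate([1975, 0, 0]) cube([73, 73, 512]);
translate([1975, 1212, 0]) cube([73, 73, 512]);
translate([73, 0, 233]) cube([1902, 31, 198]);
translate([73, 1254, 233]) cube([1902, 31, 198]);
translate([0, 73, 233]) cube([31, 1139, 198]);
translate([2017, 73, 233]) cube([31, 1139, 198]);
translate([187, 0, 431]) cube([84, 1285, 24]);
translate([385, 0, 431]) cube([84, 1285, 24]);
translate([583, 0, 431]) cube([84, 1285, 24]);
translate([781, 0, 431]) cube([84, 1285, 24]);
translate([979, 0, 431]) cube([84, 1285, 24]);
translate([1177, 0, 431]) cube([84, 1285, 24]);
translate([1375, 0, 431]) cube([84, 1285, 24]);
translate([1573, 0, 431]) cube([84, 1285, 24]);
translate([1771, 0, 431]) cube([84, 1285, 24]);


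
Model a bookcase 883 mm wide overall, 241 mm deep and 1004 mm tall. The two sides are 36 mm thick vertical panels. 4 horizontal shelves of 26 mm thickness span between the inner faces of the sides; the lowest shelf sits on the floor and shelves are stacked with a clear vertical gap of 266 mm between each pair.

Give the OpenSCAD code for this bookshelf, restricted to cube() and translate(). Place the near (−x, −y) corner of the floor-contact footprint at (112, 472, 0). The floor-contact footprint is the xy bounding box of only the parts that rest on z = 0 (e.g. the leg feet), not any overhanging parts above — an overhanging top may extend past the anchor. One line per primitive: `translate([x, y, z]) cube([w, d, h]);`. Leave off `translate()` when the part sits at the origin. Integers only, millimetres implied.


translate([112, 472, 0]) cube([36, 241, 1004]);
translate([959, 472, 0]) cube([36, 241, 1004]);
translate([148, 472, 0]) cube([811, 241, 26]);
translate([148, 472, 292]) cube([811, 241, 26]);
translate([148, 472, 584]) cube([811, 241, 26]);
translate([148, 472, 876]) cube([811, 241, 26]);


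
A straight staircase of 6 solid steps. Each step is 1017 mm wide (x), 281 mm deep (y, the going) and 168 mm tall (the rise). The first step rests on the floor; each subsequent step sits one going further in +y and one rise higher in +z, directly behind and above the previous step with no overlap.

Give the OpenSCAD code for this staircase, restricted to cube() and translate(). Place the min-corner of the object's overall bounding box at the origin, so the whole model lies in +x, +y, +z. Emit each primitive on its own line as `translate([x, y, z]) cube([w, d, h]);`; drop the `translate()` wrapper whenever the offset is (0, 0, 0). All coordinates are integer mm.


cube([1017, 281, 168]);
translate([0, 281, 168]) cube([1017, 281, 168]);
translate([0, 562, 336]) cube([1017, 281, 168]);
translate([0, 843, 504]) cube([1017, 281, 168]);
translate([0, 1124, 672]) cube([1017, 281, 168]);
translate([0, 1405, 840]) cube([1017, 281, 168]);


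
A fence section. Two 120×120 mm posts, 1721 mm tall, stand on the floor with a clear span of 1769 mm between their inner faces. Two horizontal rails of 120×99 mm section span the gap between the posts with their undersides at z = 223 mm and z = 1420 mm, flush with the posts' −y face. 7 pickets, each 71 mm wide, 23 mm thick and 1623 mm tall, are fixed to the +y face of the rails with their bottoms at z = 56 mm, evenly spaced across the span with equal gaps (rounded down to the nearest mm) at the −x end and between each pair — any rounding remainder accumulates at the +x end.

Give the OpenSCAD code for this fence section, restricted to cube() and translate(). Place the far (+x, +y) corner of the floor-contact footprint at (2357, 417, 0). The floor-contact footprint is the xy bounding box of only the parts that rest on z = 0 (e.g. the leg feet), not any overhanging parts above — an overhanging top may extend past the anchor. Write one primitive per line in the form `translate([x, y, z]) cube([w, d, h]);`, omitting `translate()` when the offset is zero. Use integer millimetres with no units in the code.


translate([348, 297, 0]) cube([120, 120, 1721]);
translate([2237, 297, 0]) cube([120, 120, 1721]);
translate([468, 297, 223]) cube([1769, 120, 99]);
translate([468, 297, 1420]) cube([1769, 120, 99]);
translate([627, 417, 56]) cube([71, 23, 1623]);
translate([857, 417, 56]) cube([71, 23, 1623]);
translate([1087, 417, 56]) cube([71, 23, 1623]);
translate([1317, 417, 56]) cube([71, 23, 1623]);
translate([1547, 417, 56]) cube([71, 23, 1623]);
translate([1777, 417, 56]) cube([71, 23, 1623]);
translate([2007, 417, 56]) cube([71, 23, 1623]);


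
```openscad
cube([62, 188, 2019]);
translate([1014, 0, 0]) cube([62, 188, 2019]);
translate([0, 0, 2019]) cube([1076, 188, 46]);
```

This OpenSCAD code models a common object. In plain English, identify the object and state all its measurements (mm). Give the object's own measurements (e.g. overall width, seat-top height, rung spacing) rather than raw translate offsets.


A door frame. The clear opening is 952 mm wide and 2019 mm high. Two 62 mm wide jambs, 188 mm deep, stand either side of the opening from the floor to the top of the opening. A 46 mm thick head sits across the top of both jambs, spanning the full outside width of the frame.


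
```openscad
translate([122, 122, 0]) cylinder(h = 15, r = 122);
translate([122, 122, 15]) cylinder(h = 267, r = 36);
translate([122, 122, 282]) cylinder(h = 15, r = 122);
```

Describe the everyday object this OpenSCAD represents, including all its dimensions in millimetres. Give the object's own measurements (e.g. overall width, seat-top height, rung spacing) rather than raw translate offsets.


A spool: two coaxial disc flanges of radius 122 mm and thickness 15 mm, joined by a core cylinder of radius 36 mm and height 267 mm. The lower flange rests on z = 0 and the three cylinders share a vertical axis.


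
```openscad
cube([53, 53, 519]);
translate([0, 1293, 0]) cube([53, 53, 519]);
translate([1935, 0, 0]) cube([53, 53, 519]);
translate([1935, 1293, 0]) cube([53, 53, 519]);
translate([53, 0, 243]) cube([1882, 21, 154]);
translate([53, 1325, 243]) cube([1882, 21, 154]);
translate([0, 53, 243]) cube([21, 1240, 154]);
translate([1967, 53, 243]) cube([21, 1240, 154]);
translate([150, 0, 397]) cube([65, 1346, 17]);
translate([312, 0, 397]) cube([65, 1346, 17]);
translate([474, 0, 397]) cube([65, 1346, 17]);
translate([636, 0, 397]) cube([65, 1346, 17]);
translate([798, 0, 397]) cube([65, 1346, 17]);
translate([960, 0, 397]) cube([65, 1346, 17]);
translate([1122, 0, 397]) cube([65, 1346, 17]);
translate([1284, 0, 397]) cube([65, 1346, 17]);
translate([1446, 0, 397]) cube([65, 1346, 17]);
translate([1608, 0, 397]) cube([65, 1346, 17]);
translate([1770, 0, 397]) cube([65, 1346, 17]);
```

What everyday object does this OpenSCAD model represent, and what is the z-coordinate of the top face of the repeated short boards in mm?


A bed frame. The slat-top height is 414 mm.

Four posts, four rails, and a row of slats — a bed frame. Slats sit on the rails at z = 243 + 154 = 397; with slat thickness 17, the top is 414 mm.


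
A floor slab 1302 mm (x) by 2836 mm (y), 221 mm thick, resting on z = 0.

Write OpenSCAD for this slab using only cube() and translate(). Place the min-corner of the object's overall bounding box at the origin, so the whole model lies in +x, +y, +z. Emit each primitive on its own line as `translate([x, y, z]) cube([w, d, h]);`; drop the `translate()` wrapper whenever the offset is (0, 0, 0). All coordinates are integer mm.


cube([1302, 2836, 221]);


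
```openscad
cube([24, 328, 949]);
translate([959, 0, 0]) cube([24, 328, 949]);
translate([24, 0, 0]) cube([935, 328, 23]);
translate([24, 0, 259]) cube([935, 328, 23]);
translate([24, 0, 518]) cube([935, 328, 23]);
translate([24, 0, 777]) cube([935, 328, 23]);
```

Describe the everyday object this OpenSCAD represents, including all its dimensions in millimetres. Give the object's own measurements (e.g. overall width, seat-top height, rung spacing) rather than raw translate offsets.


An open bookshelf. Two side panels, each 24 mm thick, 328 mm deep and 949 mm tall, stand 983 mm apart (outside-to-outside). Between them sit 4 shelves, each 23 mm thick and 328 mm deep, spanning the full gap between the sides. The bottom shelf rests on the floor (its underside at z = 0) and the clear gap between one shelf's top and the next shelf's underside is 236 mm.


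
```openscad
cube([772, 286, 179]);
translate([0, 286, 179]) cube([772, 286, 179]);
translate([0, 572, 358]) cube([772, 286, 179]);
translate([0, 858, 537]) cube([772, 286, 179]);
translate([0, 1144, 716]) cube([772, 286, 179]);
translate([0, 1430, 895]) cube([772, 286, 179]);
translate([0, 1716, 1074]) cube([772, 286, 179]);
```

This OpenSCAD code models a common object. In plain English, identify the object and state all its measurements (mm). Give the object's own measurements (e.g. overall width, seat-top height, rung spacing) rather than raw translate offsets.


A straight staircase of 7 solid steps. Each step is 772 mm wide (x), 286 mm deep (y, the going) and 179 mm tall (the rise). The first step rests on the floor; each subsequent step sits one going further in +y and one rise higher in +z, directly behind and above the previous step with no overlap.


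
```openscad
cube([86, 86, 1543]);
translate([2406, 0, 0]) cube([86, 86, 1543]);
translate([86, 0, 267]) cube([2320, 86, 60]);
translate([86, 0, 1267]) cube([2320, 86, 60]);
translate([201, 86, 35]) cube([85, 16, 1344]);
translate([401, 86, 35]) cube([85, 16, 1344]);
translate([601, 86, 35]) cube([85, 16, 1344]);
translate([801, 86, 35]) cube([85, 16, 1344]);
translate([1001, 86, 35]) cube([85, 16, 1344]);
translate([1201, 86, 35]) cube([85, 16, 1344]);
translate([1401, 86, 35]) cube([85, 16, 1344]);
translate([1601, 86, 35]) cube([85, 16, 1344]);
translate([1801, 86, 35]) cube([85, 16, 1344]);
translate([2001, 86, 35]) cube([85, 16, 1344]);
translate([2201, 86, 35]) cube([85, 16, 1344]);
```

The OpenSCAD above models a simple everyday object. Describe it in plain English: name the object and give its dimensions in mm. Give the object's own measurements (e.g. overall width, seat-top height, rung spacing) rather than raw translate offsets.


A fence section. Two 86×86 mm posts, 1543 mm tall, stand on the floor with a clear span of 2320 mm between their inner faces. Two horizontal rails of 86×60 mm section span the gap between the posts with their undersides at z = 267 mm and z = 1267 mm, flush with the posts' −y face. 11 pickets, each 85 mm wide, 16 mm thick and 1344 mm tall, are fixed to the +y face of the rails with their bottoms at z = 35 mm, spaced across the span with a 115 mm gap after the −x post and between neighbouring pickets, with 120 mm left before the +x post.


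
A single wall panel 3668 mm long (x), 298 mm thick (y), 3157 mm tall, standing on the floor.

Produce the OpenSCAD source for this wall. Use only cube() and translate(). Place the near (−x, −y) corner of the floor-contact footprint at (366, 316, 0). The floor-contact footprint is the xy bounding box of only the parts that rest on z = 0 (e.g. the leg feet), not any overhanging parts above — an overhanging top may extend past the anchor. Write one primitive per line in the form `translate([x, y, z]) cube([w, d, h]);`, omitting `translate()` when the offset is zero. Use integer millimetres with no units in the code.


translate([366, 316, 0]) cube([3668, 298, 3157]);


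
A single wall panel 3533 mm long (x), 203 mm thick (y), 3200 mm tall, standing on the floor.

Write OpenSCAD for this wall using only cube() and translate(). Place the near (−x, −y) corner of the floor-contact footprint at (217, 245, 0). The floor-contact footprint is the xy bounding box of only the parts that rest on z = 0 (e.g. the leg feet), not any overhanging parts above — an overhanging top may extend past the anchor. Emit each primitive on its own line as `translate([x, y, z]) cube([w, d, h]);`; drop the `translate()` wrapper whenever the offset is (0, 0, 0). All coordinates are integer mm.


translate([217, 245, 0]) cube([3533, 203, 3200]);


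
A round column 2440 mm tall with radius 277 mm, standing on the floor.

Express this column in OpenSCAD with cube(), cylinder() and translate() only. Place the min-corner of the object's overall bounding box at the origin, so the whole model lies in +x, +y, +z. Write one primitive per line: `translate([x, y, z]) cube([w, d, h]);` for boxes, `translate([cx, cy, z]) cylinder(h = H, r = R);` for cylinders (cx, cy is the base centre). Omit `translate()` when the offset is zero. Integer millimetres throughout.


translate([277, 277, 0]) cylinder(h = 2440, r = 277);


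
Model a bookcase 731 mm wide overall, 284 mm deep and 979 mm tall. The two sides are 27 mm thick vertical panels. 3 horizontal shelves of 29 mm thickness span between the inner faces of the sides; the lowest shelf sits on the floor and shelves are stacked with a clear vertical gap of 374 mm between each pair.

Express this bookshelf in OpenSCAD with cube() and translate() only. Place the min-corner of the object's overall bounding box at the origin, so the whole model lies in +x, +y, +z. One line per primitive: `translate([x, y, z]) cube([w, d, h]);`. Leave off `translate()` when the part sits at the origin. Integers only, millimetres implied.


cube([27, 284, 979]);
translate([704, 0, 0]) cube([27, 284, 979]);
translate([27, 0, 0]) cube([677, 284, 29]);
translate([27, 0, 403]) cube([677, 284, 29]);
translate([27, 0, 806]) cube([677, 284, 29]);


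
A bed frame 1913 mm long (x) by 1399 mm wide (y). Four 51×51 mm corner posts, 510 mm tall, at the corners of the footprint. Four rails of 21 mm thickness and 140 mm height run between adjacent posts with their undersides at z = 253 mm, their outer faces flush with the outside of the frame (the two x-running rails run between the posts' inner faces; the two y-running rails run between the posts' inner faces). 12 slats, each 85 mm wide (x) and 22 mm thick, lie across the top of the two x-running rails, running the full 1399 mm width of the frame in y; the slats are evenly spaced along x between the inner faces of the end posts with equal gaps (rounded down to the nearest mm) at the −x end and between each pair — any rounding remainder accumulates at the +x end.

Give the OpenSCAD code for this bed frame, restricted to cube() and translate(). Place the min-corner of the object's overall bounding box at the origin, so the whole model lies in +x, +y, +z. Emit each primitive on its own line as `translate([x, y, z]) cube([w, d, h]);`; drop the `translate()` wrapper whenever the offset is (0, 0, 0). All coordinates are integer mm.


// slat z = rail_z + rail_h = 253 + 140 = 393
// slat gap = ⌊(1811 − 12·85) / 13⌋ = 60
cube([51, 51, 510]);
translate([0, 1348, 0]) cube([51, 51, 510]);
translate([1862, 0, 0]) cube([51, 51, 510]);
translate([1862, 1348, 0]) cube([51, 51, 510]);
translate([51, 0, 253]) cube([1811, 21, 140]);
translate([51, 1378, 253]) cube([1811, 21, 140]);
translate([0, 51, 253]) cube([21, 1297, 140]);
translate([1892, 51, 253]) cube([21, 1297, 140]);
translate([111, 0, 393]) cube([85, 1399, 22]);
translate([256, 0, 393]) cube([85, 1399, 22]);
translate([401, 0, 393]) cube([85, 1399, 22]);
translate([546, 0, 393]) cube([85, 1399, 22]);
translate([691, 0, 393]) cube([85, 1399, 22]);
translate([836, 0, 393]) cube([85, 1399, 22]);
translate([981, 0, 393]) cube([85, 1399, 22]);
translate([1126, 0, 393]) cube([85, 1399, 22]);
translate([1271, 0, 393]) cube([85, 1399, 22]);
translate([1416, 0, 393]) cube([85, 1399, 22]);
translate([1561, 0, 393]) cube([85, 1399, 22]);
translate([1706, 0, 393]) cube([85, 1399, 22]);


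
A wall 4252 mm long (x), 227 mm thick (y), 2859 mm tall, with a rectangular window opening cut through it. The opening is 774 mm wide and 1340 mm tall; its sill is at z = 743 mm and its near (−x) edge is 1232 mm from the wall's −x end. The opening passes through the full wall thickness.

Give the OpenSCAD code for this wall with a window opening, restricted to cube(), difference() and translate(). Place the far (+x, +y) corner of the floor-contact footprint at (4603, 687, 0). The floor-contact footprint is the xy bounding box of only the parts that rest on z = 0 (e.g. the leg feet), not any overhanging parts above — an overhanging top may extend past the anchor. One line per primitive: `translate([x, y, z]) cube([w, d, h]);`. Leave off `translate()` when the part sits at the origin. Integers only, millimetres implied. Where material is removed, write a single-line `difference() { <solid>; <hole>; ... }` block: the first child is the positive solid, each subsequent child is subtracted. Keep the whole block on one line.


difference() { translate([351, 460, 0]) cube([4252, 227, 2859]); translate([1583, 460, 743]) cube([774, 227, 1340]); }


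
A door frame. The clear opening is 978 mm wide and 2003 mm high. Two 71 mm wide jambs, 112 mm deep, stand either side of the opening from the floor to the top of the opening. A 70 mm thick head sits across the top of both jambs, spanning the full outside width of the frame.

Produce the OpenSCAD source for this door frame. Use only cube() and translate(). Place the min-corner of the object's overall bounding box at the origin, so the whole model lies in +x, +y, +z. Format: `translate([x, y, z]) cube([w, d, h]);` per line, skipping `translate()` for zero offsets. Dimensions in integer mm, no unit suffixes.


cube([71, 112, 2003]);
translate([1049, 0, 0]) cube([71, 112, 2003]);
translate([0, 0, 2003]) cube([1120, 112, 70]);


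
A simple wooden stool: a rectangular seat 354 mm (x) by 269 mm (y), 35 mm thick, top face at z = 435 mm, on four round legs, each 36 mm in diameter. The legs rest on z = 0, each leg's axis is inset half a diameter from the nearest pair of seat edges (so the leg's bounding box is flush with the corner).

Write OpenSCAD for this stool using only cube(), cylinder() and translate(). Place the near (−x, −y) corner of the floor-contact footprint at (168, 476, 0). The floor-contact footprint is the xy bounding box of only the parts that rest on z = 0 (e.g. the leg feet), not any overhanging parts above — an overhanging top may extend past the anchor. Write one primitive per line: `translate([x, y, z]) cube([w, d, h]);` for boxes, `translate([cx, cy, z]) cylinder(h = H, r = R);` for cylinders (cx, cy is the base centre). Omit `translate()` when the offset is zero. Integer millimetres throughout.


translate([168, 476, 400]) cube([354, 269, 35]);
translate([186, 494, 0]) cylinder(h = 400, r = 18);
translate([504, 494, 0]) cylinder(h = 400, r = 18);
translate([186, 727, 0]) cylinder(h = 400, r = 18);
translate([504, 727, 0]) cylinder(h = 400, r = 18);


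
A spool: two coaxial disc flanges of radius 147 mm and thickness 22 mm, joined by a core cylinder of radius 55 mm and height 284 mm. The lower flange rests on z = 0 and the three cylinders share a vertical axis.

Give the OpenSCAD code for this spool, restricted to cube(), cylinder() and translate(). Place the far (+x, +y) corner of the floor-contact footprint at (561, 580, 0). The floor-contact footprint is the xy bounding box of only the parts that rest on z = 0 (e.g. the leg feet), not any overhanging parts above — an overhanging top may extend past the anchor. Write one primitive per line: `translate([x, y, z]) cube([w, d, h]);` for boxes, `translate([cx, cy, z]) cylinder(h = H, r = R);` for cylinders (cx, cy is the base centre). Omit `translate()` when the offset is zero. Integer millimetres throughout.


translate([414, 433, 0]) cylinder(h = 22, r = 147);
translate([414, 433, 22]) cylinder(h = 284, r = 55);
translate([414, 433, 306]) cylinder(h = 22, r = 147);


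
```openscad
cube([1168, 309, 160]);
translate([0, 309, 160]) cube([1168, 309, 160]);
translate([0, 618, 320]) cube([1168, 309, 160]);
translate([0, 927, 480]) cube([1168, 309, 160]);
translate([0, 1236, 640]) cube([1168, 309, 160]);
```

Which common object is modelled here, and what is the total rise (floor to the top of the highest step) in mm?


A staircase. The total rise is 800 mm.

5 identical blocks, each offset up and back from the previous — a staircase. Each step is 160 mm tall and there are 5 of them, so the total rise is 5 × 160 = 800 mm.


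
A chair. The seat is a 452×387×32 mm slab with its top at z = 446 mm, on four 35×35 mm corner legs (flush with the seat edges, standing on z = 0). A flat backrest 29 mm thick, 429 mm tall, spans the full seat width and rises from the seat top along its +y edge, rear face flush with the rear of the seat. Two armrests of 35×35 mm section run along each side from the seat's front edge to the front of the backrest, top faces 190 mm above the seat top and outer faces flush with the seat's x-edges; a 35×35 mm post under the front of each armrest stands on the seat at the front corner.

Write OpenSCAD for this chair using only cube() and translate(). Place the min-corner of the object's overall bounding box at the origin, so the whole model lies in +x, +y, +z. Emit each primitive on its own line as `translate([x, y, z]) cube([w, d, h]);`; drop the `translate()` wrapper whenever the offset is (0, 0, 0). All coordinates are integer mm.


translate([0, 0, 414]) cube([452, 387, 32]);
cube([35, 35, 414]);
translate([417, 0, 0]) cube([35, 35, 414]);
translate([0, 352, 0]) cube([35, 35, 414]);
translate([417, 352, 0]) cube([35, 35, 414]);
translate([0, 358, 446]) cube([452, 29, 429]);
translate([0, 0, 601]) cube([35, 358, 35]);
translate([417, 0, 601]) cube([35, 358, 35]);
translate([0, 0, 446]) cube([35, 35, 155]);
translate([417, 0, 446]) cube([35, 35, 155]);


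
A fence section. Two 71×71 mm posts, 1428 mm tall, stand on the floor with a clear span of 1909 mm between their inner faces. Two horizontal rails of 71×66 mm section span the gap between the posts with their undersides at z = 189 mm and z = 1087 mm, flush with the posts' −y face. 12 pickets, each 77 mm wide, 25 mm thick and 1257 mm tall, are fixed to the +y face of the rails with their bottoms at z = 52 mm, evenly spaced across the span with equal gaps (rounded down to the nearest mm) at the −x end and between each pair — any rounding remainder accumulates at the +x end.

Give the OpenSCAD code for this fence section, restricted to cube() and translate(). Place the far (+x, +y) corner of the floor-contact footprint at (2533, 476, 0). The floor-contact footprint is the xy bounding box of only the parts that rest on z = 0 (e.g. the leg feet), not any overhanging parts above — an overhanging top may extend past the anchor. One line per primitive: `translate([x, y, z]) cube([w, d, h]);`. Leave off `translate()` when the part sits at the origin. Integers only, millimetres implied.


translate([482, 405, 0]) cube([71, 71, 1428]);
translate([2462, 405, 0]) cube([71, 71, 1428]);
translate([553, 405, 189]) cube([1909, 71, 66]);
translate([553, 405, 1087]) cube([1909, 71, 66]);
translate([628, 476, 52]) cube([77, 25, 1257]);
translate([780, 476, 52]) cube([77, 25, 1257]);
translate([932, 476, 52]) cube([77, 25, 1257]);
translate([1084, 476, 52]) cube([77, 25, 1257]);
translate([1236, 476, 52]) cube([77, 25, 1257]);
translate([1388, 476, 52]) cube([77, 25, 1257]);
translate([1540, 476, 52]) cube([77, 25, 1257]);
translate([1692, 476, 52]) cube([77, 25, 1257]);
translate([1844, 476, 52]) cube([77, 25, 1257]);
translate([1996, 476, 52]) cube([77, 25, 1257]);
translate([2148, 476, 52]) cube([77, 25, 1257]);
translate([2300, 476, 52]) cube([77, 25, 1257]);


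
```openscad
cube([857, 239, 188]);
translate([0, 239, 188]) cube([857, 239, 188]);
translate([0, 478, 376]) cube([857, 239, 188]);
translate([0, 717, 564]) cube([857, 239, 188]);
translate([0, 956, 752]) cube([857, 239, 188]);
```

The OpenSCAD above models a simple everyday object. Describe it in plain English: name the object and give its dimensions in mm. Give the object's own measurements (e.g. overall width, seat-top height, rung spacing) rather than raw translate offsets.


A straight staircase of 5 solid steps. Each step is 857 mm wide (x), 239 mm deep (y, the going) and 188 mm tall (the rise). The first step rests on the floor; each subsequent step sits one going further in +y and one rise higher in +z, directly behind and above the previous step with no overlap.


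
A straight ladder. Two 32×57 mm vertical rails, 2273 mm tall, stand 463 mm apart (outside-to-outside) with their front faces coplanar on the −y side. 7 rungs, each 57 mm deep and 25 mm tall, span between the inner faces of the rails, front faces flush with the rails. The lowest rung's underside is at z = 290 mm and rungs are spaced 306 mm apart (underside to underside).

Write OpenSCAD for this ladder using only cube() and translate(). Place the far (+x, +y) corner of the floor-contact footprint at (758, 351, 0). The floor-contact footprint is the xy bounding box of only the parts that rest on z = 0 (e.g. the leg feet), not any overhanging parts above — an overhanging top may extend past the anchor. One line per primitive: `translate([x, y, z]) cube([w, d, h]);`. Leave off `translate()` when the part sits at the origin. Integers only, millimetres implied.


// rung span = 463 - 2*32 = 399
// rung[k] z = 290 + k*306
translate([295, 294, 0]) cube([32, 57, 2273]);
translate([726, 294, 0]) cube([32, 57, 2273]);
translate([327, 294, 290]) cube([399, 57, 25]);
translate([327, 294, 596]) cube([399, 57, 25]);
translate([327, 294, 902]) cube([399, 57, 25]);
translate([327, 294, 1208]) cube([399, 57, 25]);
translate([327, 294, 1514]) cube([399, 57, 25]);
translate([327, 294, 1820]) cube([399, 57, 25]);
translate([327, 294, 2126]) cube([399, 57, 25]);


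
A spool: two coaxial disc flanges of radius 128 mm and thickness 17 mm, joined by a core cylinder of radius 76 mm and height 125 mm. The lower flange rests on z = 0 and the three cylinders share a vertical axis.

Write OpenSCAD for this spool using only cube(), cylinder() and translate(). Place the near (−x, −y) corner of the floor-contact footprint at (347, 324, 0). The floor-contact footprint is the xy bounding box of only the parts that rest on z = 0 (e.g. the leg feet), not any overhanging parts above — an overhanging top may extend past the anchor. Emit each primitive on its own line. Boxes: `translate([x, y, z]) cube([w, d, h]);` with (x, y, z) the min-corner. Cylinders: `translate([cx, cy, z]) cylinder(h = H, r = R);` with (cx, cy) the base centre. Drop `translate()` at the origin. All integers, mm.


translate([475, 452, 0]) cylinder(h = 17, r = 128);
translate([475, 452, 17]) cylinder(h = 125, r = 76);
translate([475, 452, 142]) cylinder(h = 17, r = 128);


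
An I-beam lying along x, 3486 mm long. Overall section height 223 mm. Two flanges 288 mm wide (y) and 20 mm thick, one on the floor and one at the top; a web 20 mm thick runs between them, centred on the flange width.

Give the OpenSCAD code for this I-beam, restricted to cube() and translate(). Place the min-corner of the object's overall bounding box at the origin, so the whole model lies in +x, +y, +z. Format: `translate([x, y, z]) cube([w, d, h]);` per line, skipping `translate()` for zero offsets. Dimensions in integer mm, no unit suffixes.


cube([3486, 288, 20]);
translate([0, 134, 20]) cube([3486, 20, 183]);
translate([0, 0, 203]) cube([3486, 288, 20]);


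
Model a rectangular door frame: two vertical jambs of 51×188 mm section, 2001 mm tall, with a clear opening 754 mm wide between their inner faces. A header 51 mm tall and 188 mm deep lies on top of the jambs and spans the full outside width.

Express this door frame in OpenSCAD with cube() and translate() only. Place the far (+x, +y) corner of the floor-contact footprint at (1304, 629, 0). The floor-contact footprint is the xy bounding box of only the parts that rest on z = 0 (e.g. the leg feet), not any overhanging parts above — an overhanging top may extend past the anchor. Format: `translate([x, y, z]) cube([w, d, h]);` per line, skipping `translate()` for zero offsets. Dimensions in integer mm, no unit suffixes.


translate([448, 441, 0]) cube([51, 188, 2001]);
translate([1253, 441, 0]) cube([51, 188, 2001]);
translate([448, 441, 2001]) cube([856, 188, 51]);


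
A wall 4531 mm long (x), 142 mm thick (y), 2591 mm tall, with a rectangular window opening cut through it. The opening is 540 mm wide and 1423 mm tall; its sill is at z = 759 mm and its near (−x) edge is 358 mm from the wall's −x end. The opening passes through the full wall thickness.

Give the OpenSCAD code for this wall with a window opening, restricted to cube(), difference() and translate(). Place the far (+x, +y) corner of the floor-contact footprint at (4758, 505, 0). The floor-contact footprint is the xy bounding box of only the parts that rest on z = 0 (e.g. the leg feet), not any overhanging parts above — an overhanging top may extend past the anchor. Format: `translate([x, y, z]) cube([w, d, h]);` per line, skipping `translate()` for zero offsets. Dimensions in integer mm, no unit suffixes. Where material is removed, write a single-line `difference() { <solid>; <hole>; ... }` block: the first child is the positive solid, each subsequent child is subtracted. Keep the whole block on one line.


difference() { translate([227, 363, 0]) cube([4531, 142, 2591]); translate([585, 363, 759]) cube([540, 142, 1423]); }


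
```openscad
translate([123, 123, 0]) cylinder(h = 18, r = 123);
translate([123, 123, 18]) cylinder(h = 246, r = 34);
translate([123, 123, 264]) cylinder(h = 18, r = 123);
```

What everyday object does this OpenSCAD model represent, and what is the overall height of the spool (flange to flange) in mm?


A spool. The overall height is 282 mm.

Three coaxial cylinders, large–small–large — a spool. Two 18 mm flanges and a 246 mm core give 18 + 246 + 18 = 282 mm.


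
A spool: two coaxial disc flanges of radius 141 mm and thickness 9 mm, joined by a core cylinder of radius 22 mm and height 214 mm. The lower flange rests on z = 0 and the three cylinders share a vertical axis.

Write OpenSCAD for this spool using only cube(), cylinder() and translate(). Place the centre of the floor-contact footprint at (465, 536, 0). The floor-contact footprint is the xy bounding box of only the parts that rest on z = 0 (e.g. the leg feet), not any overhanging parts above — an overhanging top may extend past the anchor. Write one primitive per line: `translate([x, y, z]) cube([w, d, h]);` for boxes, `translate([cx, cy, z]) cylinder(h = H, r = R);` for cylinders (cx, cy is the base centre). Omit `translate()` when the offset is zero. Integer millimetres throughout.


translate([465, 536, 0]) cylinder(h = 9, r = 141);
translate([465, 536, 9]) cylinder(h = 214, r = 22);
translate([465, 536, 223]) cylinder(h = 9, r = 141);


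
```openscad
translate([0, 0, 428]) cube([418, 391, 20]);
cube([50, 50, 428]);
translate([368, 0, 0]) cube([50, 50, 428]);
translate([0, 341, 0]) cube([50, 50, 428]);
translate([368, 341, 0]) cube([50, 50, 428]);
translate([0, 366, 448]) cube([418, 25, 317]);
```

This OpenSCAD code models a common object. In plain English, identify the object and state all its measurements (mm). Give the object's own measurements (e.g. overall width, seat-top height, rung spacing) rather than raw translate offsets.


A chair. The seat is a 418×391×20 mm slab with its top at z = 448 mm, on four 50×50 mm corner legs (flush with the seat edges, standing on z = 0). A flat backrest 25 mm thick, 317 mm tall, spans the full seat width and rises from the seat top along its +y edge, rear face flush with the rear of the seat.


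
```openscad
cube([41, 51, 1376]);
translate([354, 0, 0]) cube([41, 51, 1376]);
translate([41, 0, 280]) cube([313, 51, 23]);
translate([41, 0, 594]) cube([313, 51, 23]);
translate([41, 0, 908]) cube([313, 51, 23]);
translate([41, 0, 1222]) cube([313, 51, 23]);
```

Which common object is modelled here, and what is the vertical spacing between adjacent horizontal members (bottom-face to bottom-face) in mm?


A ladder. The rung spacing is 314 mm.

Two tall 41×51 posts with 4 short bars between them — a ladder. Adjacent rungs sit at z = 280 and z = 594, so the spacing is 594 − 280 = 314 mm.


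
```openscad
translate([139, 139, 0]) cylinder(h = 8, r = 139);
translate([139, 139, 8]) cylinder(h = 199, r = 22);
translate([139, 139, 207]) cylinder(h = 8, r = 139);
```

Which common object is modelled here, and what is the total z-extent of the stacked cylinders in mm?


A spool. The overall height is 215 mm.

Three coaxial cylinders, large–small–large — a spool. Two 8 mm flanges and a 199 mm core give 8 + 199 + 8 = 215 mm.


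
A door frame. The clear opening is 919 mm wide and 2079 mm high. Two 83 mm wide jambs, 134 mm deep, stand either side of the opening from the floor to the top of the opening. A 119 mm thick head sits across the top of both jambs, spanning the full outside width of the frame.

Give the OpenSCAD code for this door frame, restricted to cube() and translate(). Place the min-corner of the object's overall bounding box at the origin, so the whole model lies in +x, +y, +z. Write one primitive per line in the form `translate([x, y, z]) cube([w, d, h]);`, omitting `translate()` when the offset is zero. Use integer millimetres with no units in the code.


cube([83, 134, 2079]);
translate([1002, 0, 0]) cube([83, 134, 2079]);
translate([0, 0, 2079]) cube([1085, 134, 119]);


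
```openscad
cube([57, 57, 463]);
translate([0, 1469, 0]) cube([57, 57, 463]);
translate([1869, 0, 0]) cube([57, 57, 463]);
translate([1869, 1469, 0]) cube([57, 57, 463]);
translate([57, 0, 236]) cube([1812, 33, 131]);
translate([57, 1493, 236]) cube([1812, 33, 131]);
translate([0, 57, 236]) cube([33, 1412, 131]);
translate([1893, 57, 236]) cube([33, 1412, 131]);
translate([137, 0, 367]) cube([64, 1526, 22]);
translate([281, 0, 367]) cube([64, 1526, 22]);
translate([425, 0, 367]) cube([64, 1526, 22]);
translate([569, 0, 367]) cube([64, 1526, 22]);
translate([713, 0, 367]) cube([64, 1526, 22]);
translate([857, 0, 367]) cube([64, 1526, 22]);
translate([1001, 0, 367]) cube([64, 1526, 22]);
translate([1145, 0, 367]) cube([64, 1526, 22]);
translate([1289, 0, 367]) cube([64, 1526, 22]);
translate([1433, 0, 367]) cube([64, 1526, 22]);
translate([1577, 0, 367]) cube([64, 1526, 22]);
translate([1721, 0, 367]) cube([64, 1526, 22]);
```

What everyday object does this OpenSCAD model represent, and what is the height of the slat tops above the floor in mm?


A bed frame. The slat-top height is 389 mm.

Four posts, four rails, and a row of slats — a bed frame. Slats sit on the rails at z = 236 + 131 = 367; with slat thickness 22, the top is 389 mm.


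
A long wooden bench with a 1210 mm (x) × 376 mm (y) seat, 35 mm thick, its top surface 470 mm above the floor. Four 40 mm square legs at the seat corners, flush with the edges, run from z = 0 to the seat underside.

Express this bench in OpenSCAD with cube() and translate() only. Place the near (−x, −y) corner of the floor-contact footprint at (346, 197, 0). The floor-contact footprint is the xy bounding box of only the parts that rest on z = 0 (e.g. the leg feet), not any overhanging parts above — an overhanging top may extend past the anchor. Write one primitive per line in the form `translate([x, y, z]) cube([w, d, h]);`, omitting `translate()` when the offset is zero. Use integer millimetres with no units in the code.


// leg_h = 470 − 35 = 435
translate([346, 197, 435]) cube([1210, 376, 35]);
translate([346, 197, 0]) cube([40, 40, 435]);
translate([346, 533, 0]) cube([40, 40, 435]);
translate([1516, 197, 0]) cube([40, 40, 435]);
translate([1516, 533, 0]) cube([40, 40, 435]);


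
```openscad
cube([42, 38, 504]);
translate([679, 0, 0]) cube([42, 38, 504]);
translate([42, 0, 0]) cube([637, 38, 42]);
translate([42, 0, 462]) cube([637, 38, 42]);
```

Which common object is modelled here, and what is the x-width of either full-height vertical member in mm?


A picture frame. The border width is 42 mm.

Four thin pieces enclosing a rectangular opening — a picture frame. The two full-height stiles are 504 mm tall; the top rail sits at z = 462 and is 42 mm tall, so the border above the opening is 504 − 462 = 42 mm, matching the stile x-width.
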